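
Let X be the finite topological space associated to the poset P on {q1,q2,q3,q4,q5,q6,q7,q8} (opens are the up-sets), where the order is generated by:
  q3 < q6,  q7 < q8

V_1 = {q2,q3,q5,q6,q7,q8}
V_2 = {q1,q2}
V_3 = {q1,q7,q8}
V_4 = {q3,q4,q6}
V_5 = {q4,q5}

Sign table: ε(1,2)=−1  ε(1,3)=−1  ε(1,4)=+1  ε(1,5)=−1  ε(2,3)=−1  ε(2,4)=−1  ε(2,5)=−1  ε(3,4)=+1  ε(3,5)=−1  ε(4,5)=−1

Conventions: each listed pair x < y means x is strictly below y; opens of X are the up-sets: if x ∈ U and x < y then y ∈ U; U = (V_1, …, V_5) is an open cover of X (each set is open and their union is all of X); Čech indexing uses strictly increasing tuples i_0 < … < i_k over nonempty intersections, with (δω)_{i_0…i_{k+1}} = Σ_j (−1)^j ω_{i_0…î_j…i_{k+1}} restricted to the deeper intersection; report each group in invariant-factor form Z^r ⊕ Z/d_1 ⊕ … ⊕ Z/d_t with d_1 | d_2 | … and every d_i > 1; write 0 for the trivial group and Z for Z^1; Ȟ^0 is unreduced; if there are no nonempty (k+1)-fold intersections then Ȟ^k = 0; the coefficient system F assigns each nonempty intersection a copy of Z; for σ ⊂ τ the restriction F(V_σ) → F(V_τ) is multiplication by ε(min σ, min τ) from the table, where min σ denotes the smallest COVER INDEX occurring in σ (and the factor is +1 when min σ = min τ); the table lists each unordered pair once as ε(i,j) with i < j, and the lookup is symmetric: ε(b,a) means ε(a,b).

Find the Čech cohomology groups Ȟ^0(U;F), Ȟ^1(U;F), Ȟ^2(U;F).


nonempty overlaps:
  V12={q2} V13={q7,q8} V14={q3,q6} V15={q5} V23={q1} V45={q4}
C dims 5,6; δ0: rk 5, SNF 1^4·2
degree 0: 5−5−0 = 0 → Ȟ^0 ≅ 0
degree 1: 6−0−5 = 1 plus torsion [2] → Ȟ^1 ≅ Z ⊕ Z/2
degree 2: 0−0−0 = 0 → Ȟ^2 ≅ 0

Ȟ^0(U;F) ≅ 0; Ȟ^1(U;F) ≅ Z ⊕ Z/2; Ȟ^2(U;F) ≅ 0


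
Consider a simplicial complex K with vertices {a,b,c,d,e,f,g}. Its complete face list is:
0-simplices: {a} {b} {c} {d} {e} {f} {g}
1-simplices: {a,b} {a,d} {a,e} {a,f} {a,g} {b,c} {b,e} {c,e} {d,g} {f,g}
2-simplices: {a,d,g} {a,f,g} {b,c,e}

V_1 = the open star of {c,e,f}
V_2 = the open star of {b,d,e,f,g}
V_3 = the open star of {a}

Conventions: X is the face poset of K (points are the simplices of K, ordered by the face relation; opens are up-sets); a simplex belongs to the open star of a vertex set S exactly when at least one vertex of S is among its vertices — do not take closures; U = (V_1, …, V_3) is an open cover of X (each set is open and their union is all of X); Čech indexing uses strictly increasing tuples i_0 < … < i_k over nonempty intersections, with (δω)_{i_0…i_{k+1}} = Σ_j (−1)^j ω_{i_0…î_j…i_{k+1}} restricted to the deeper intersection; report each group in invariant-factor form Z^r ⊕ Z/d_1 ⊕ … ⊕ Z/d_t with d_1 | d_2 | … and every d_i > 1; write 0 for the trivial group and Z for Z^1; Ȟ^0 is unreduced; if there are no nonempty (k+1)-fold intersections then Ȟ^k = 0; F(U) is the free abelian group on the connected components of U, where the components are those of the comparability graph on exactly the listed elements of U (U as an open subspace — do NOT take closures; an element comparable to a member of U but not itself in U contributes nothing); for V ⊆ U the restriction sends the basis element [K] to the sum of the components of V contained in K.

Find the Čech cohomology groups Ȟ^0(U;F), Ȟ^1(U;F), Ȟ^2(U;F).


Ȟ^0 ≅ Z,  Ȟ^1 ≅ Z,  Ȟ^2 ≅ 0

intersection data:
  V1={{c},{e},{f},{a,e},{a,f},{b,c},{b,e},{c,e},{f,g},{a,f,g},{b,c,e}} V2={{b},{d},{e},{f},{g},{a,b},{a,d},{a,e},{a,f},{a,g},{b,c},{b,e},{c,e},{d,g},{f,g},{a,d,g},{a,f,g},{b,c,e}} V3={{a},{a,b},{a,d},{a,e},{a,f},{a,g},{a,d,g},{a,f,g}}
  V12={{e},{f},{a,e},{a,f},{b,c},{b,e},{c,e},{f,g},{a,f,g},{b,c,e}} V13={{a,e},{a,f},{a,f,g}} V23={{a,b},{a,d},{a,e},{a,f},{a,g},{a,d,g},{a,f,g}}
  V123={{a,e},{a,f},{a,f,g}}
components per intersection:
  V1: {{c},{e},{a,e},{b,c},{b,e},{c,e},{b,c,e}} {{f},{a,f},{f,g},{a,f,g}}
  V2: {{b},{e},{a,b},{a,e},{b,c},{b,e},{c,e},{b,c,e}} {{d},{f},{g},{a,d},{a,f},{a,g},{d,g},{f,g},{a,d,g},{a,f,g}}
  V3: {{a},{a,b},{a,d},{a,e},{a,f},{a,g},{a,d,g},{a,f,g}}
  V12: {{e},{a,e},{b,c},{b,e},{c,e},{b,c,e}} {{f},{a,f},{f,g},{a,f,g}}
  V13: {{a,e}} {{a,f},{a,f,g}}
  V23: {{a,b}} {{a,d},{a,f},{a,g},{a,d,g},{a,f,g}} {{a,e}}
  V123: {{a,e}} {{a,f},{a,f,g}}
C dims 5,7,2; δ0: rk 4, SNF 1^4; δ1: rk 2, SNF 1^2
Ȟ^0 = (5 − 4) − 0 = 1, so Ȟ^0 ≅ Z
Ȟ^1 = (7 − 2) − 4 = 1, so Ȟ^1 ≅ Z
Ȟ^2 = (2 − 0) − 2 = 0, so Ȟ^2 ≅ 0


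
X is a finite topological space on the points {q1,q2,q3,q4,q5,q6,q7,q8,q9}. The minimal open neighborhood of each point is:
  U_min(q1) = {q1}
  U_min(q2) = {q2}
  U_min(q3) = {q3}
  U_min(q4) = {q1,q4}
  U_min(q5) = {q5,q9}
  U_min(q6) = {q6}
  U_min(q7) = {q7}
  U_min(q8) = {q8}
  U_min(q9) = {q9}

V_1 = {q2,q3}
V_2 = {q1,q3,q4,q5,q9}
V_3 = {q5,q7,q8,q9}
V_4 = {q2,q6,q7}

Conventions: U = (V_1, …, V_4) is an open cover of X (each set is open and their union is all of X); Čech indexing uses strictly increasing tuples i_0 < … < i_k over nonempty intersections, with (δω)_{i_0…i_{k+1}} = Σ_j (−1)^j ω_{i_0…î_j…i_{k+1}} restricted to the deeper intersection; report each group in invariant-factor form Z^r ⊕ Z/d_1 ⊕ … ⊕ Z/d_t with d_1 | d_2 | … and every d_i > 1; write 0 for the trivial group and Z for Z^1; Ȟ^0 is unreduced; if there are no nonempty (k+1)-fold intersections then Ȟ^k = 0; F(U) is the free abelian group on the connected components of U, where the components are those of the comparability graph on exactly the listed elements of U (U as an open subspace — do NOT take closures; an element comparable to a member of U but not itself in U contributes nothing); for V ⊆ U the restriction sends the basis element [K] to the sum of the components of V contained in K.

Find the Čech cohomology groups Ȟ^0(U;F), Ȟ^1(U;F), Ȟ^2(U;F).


Ȟ^0 = Z^7, Ȟ^1 = 0 and Ȟ^2 = 0

intersection data:
  V12={q3} V14={q2} V23={q5,q9} V34={q7}
components per intersection:
  V1: {q2} {q3}
  V2: {q1,q4} {q3} {q5,q9}
  V3: {q5,q9} {q7} {q8}
  V4: {q2} {q6} {q7}
  V12: {q3}
  V14: {q2}
  V23: {q5,q9}
  V34: {q7}
C dims 11,4; δ0: rk 4, SNF 1^4
Ȟ^0 = (11 − 4) − 0 = 7, so Ȟ^0 ≅ Z^7
Ȟ^1 = (4 − 0) − 4 = 0, so Ȟ^1 ≅ 0
Ȟ^2 = (0 − 0) − 0 = 0, so Ȟ^2 ≅ 0


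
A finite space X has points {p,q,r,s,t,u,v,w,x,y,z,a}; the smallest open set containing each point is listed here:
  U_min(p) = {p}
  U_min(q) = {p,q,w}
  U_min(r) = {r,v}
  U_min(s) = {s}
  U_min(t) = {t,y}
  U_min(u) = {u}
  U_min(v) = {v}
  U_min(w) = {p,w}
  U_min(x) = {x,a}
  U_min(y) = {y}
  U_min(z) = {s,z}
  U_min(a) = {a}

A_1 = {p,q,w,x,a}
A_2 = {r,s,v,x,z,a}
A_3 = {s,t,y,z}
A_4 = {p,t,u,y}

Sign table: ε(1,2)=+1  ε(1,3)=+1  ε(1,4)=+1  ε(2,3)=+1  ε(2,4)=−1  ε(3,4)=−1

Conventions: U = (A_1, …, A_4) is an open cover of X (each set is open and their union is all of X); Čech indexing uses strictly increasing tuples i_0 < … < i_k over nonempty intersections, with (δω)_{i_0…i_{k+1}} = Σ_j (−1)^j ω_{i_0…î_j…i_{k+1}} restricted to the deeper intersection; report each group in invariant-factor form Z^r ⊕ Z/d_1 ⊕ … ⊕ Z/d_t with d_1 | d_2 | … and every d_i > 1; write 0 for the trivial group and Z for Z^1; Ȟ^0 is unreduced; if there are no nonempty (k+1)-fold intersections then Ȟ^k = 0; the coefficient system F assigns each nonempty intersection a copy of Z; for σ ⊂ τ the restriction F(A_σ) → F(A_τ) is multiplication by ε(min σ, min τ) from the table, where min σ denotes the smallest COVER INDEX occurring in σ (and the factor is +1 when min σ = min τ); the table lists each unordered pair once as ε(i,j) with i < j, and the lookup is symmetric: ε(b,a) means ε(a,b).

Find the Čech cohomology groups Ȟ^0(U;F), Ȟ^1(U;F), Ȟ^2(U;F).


intersection data:
  A12={x,a} A14={p} A23={s,z} A34={t,y}
C dims 4,4; δ0: rk 4, SNF 1^3·2
Ȟ^0 = (4 − 4) − 0 = 0, so Ȟ^0 ≅ 0
Ȟ^1 = (4 − 0) − 4 = 0 plus torsion [2], so Ȟ^1 ≅ Z/2
Ȟ^2 = (0 − 0) − 0 = 0, so Ȟ^2 ≅ 0

Ȟ^0(U;F) ≅ 0, Ȟ^1(U;F) ≅ Z/2 and Ȟ^2(U;F) ≅ 0


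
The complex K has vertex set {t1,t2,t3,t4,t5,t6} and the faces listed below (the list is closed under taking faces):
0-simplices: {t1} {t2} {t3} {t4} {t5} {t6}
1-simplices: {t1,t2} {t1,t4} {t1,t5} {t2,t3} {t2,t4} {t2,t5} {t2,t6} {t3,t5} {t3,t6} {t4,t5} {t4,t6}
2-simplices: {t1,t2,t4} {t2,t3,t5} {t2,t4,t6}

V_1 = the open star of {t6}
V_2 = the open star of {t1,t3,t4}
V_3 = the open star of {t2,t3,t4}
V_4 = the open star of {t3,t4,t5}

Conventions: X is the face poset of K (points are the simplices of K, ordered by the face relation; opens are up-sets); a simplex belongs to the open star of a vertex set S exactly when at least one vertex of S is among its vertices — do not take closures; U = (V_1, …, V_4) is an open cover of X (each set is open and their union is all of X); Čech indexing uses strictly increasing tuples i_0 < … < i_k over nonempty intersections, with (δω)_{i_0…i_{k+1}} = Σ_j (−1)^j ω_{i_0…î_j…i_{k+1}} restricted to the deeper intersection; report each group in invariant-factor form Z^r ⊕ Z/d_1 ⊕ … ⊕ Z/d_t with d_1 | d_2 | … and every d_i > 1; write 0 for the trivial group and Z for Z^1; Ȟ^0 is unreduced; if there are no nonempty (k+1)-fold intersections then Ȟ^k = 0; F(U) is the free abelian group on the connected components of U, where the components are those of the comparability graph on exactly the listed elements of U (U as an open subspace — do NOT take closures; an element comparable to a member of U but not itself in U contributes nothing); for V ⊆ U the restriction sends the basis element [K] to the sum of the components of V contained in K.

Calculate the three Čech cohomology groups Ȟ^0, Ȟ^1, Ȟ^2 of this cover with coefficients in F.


intersection data:
  V1={{t6},{t2,t6},{t3,t6},{t4,t6},{t2,t4,t6}} V2={{t1},{t3},{t4},{t1,t2},{t1,t4},{t1,t5},{t2,t3},{t2,t4},{t3,t5},{t3,t6},{t4,t5},{t4,t6},{t1,t2,t4},{t2,t3,t5},{t2,t4,t6}} V3={{t2},{t3},{t4},{t1,t2},{t1,t4},{t2,t3},{t2,t4},{t2,t5},{t2,t6},{t3,t5},{t3,t6},{t4,t5},{t4,t6},{t1,t2,t4},{t2,t3,t5},{t2,t4,t6}} V4={{t3},{t4},{t5},{t1,t4},{t1,t5},{t2,t3},{t2,t4},{t2,t5},{t3,t5},{t3,t6},{t4,t5},{t4,t6},{t1,t2,t4},{t2,t3,t5},{t2,t4,t6}}
  V12={{t3,t6},{t4,t6},{t2,t4,t6}} V13={{t2,t6},{t3,t6},{t4,t6},{t2,t4,t6}} V14={{t3,t6},{t4,t6},{t2,t4,t6}} V23={{t3},{t4},{t1,t2},{t1,t4},{t2,t3},{t2,t4},{t3,t5},{t3,t6},{t4,t5},{t4,t6},{t1,t2,t4},{t2,t3,t5},{t2,t4,t6}} V24={{t3},{t4},{t1,t4},{t1,t5},{t2,t3},{t2,t4},{t3,t5},{t3,t6},{t4,t5},{t4,t6},{t1,t2,t4},{t2,t3,t5},{t2,t4,t6}} V34={{t3},{t4},{t1,t4},{t2,t3},{t2,t4},{t2,t5},{t3,t5},{t3,t6},{t4,t5},{t4,t6},{t1,t2,t4},{t2,t3,t5},{t2,t4,t6}}
  V123={{t3,t6},{t4,t6},{t2,t4,t6}} V124={{t3,t6},{t4,t6},{t2,t4,t6}} V134={{t3,t6},{t4,t6},{t2,t4,t6}} V234={{t3},{t4},{t1,t4},{t2,t3},{t2,t4},{t3,t5},{t3,t6},{t4,t5},{t4,t6},{t1,t2,t4},{t2,t3,t5},{t2,t4,t6}}
  V1234={{t3,t6},{t4,t6},{t2,t4,t6}}
components per intersection:
  V1: {{t6},{t2,t6},{t3,t6},{t4,t6},{t2,t4,t6}}
  V2: {{t1},{t4},{t1,t2},{t1,t4},{t1,t5},{t2,t4},{t4,t5},{t4,t6},{t1,t2,t4},{t2,t4,t6}} {{t3},{t2,t3},{t3,t5},{t3,t6},{t2,t3,t5}}
  V3: {{t2},{t3},{t4},{t1,t2},{t1,t4},{t2,t3},{t2,t4},{t2,t5},{t2,t6},{t3,t5},{t3,t6},{t4,t5},{t4,t6},{t1,t2,t4},{t2,t3,t5},{t2,t4,t6}}
  V4: {{t3},{t4},{t5},{t1,t4},{t1,t5},{t2,t3},{t2,t4},{t2,t5},{t3,t5},{t3,t6},{t4,t5},{t4,t6},{t1,t2,t4},{t2,t3,t5},{t2,t4,t6}}
  V12: {{t3,t6}} {{t4,t6},{t2,t4,t6}}
  V13: {{t2,t6},{t4,t6},{t2,t4,t6}} {{t3,t6}}
  V14: {{t3,t6}} {{t4,t6},{t2,t4,t6}}
  V23: {{t3},{t2,t3},{t3,t5},{t3,t6},{t2,t3,t5}} {{t4},{t1,t2},{t1,t4},{t2,t4},{t4,t5},{t4,t6},{t1,t2,t4},{t2,t4,t6}}
  V24: {{t3},{t2,t3},{t3,t5},{t3,t6},{t2,t3,t5}} {{t4},{t1,t4},{t2,t4},{t4,t5},{t4,t6},{t1,t2,t4},{t2,t4,t6}} {{t1,t5}}
  V34: {{t3},{t2,t3},{t2,t5},{t3,t5},{t3,t6},{t2,t3,t5}} {{t4},{t1,t4},{t2,t4},{t4,t5},{t4,t6},{t1,t2,t4},{t2,t4,t6}}
  V123: {{t3,t6}} {{t4,t6},{t2,t4,t6}}
  V124: {{t3,t6}} {{t4,t6},{t2,t4,t6}}
  V134: {{t3,t6}} {{t4,t6},{t2,t4,t6}}
  V234: {{t3},{t2,t3},{t3,t5},{t3,t6},{t2,t3,t5}} {{t4},{t1,t4},{t2,t4},{t4,t5},{t4,t6},{t1,t2,t4},{t2,t4,t6}}
  V1234: {{t3,t6}} {{t4,t6},{t2,t4,t6}}
C dims 5,13,8,2; δ0: rk 4, SNF 1^4; δ1: rk 6, SNF 1^6; δ2: rk 2, SNF 1^2
Ȟ^0 = (5 − 4) − 0 = 1, so Ȟ^0 ≅ Z
Ȟ^1 = (13 − 6) − 4 = 3, so Ȟ^1 ≅ Z^3
Ȟ^2 = (8 − 2) − 6 = 0, so Ȟ^2 ≅ 0

Ȟ^0 = Z, Ȟ^1 = Z^3 and Ȟ^2 = 0


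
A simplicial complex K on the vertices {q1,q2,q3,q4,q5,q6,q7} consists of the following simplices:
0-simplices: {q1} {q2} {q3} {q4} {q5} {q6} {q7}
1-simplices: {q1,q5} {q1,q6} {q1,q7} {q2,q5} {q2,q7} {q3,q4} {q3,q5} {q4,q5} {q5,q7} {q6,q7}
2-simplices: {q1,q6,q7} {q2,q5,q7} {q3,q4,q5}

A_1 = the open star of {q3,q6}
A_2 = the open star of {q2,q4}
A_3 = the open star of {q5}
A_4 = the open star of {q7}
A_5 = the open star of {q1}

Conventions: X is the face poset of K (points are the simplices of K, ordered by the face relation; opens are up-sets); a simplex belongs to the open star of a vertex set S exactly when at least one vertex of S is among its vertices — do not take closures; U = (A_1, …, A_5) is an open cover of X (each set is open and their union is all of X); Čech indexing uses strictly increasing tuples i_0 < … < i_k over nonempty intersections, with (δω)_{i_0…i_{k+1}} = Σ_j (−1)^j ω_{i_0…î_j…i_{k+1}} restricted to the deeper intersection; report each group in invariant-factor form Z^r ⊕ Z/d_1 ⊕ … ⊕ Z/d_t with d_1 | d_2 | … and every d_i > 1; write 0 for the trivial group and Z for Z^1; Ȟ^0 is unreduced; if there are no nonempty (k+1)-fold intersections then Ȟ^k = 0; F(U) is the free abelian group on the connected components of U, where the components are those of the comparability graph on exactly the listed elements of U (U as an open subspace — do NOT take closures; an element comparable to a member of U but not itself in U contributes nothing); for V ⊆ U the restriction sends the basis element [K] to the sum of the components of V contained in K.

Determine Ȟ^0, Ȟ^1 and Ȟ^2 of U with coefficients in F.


Ȟ^0(U;F) ≅ Z, Ȟ^1(U;F) ≅ Z, Ȟ^2(U;F) ≅ 0

nerve simplices:
  A1={{q3},{q6},{q1,q6},{q3,q4},{q3,q5},{q6,q7},{q1,q6,q7},{q3,q4,q5}} A2={{q2},{q4},{q2,q5},{q2,q7},{q3,q4},{q4,q5},{q2,q5,q7},{q3,q4,q5}} A3={{q5},{q1,q5},{q2,q5},{q3,q5},{q4,q5},{q5,q7},{q2,q5,q7},{q3,q4,q5}} A4={{q7},{q1,q7},{q2,q7},{q5,q7},{q6,q7},{q1,q6,q7},{q2,q5,q7}} A5={{q1},{q1,q5},{q1,q6},{q1,q7},{q1,q6,q7}}
  A12={{q3,q4},{q3,q4,q5}} A13={{q3,q5},{q3,q4,q5}} A14={{q6,q7},{q1,q6,q7}} A15={{q1,q6},{q1,q6,q7}} A23={{q2,q5},{q4,q5},{q2,q5,q7},{q3,q4,q5}} A24={{q2,q7},{q2,q5,q7}} A34={{q5,q7},{q2,q5,q7}} A35={{q1,q5}} A45={{q1,q7},{q1,q6,q7}}
  A123={{q3,q4,q5}} A145={{q1,q6,q7}} A234={{q2,q5,q7}}
components per intersection:
  A1: {{q3},{q3,q4},{q3,q5},{q3,q4,q5}} {{q6},{q1,q6},{q6,q7},{q1,q6,q7}}
  A2: {{q2},{q2,q5},{q2,q7},{q2,q5,q7}} {{q4},{q3,q4},{q4,q5},{q3,q4,q5}}
  A3: {{q5},{q1,q5},{q2,q5},{q3,q5},{q4,q5},{q5,q7},{q2,q5,q7},{q3,q4,q5}}
  A4: {{q7},{q1,q7},{q2,q7},{q5,q7},{q6,q7},{q1,q6,q7},{q2,q5,q7}}
  A5: {{q1},{q1,q5},{q1,q6},{q1,q7},{q1,q6,q7}}
  A12: {{q3,q4},{q3,q4,q5}}
  A13: {{q3,q5},{q3,q4,q5}}
  A14: {{q6,q7},{q1,q6,q7}}
  A15: {{q1,q6},{q1,q6,q7}}
  A23: {{q2,q5},{q2,q5,q7}} {{q4,q5},{q3,q4,q5}}
  A24: {{q2,q7},{q2,q5,q7}}
  A34: {{q5,q7},{q2,q5,q7}}
  A35: {{q1,q5}}
  A45: {{q1,q7},{q1,q6,q7}}
  A123: {{q3,q4,q5}}
  A145: {{q1,q6,q7}}
  A234: {{q2,q5,q7}}
C dims 7,10,3; δ0: rk 6, SNF 1^6; δ1: rk 3, SNF 1^3
degree 0: 7−6−0 = 1 → Ȟ^0 ≅ Z
degree 1: 10−3−6 = 1 → Ȟ^1 ≅ Z
degree 2: 3−0−3 = 0 → Ȟ^2 ≅ 0


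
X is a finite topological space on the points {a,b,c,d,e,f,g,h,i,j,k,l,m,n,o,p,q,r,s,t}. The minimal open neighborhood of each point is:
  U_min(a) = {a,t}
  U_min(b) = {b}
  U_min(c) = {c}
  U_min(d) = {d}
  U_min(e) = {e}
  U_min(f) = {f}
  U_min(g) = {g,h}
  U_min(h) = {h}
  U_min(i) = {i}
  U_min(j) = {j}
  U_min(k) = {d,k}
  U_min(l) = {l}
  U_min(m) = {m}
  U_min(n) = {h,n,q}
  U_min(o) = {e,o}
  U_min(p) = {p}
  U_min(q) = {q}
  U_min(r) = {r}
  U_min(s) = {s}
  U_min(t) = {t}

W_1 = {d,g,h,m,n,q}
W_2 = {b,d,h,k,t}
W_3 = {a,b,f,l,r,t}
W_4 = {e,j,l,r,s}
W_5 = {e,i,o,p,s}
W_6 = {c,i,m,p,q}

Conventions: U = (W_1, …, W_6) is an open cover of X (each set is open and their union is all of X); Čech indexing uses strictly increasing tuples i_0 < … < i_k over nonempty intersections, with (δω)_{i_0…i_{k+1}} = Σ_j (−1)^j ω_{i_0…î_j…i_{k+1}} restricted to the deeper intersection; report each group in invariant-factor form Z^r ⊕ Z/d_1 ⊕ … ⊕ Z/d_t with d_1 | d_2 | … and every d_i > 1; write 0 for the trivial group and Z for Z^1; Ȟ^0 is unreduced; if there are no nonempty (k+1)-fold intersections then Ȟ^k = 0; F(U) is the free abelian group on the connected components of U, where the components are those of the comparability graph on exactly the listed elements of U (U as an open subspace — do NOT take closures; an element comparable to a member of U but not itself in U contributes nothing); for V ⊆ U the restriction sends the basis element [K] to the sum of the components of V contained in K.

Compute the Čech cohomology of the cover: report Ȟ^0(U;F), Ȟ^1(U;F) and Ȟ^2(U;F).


nonempty intersections:
  W12={d,h} W16={m,q} W23={b,t} W34={l,r} W45={e,s} W56={i,p}
components per intersection:
  W1: {d} {g,h,n,q} {m}
  W2: {b} {d,k} {h} {t}
  W3: {a,t} {b} {f} {l} {r}
  W4: {e} {j} {l} {r} {s}
  W5: {e,o} {i} {p} {s}
  W6: {c} {i} {m} {p} {q}
  W12: {d} {h}
  W16: {m} {q}
  W23: {b} {t}
  W34: {l} {r}
  W45: {e} {s}
  W56: {i} {p}
C dims 26,12; δ0: rk 12, SNF 1^12
Ȟ^0: (26−12)−0=14 ⇒ Z^14
Ȟ^1: (12−0)−12=0 ⇒ 0
Ȟ^2: (0−0)−0=0 ⇒ 0

Ȟ^0 ≅ Z^14, Ȟ^1 ≅ 0, Ȟ^2 ≅ 0


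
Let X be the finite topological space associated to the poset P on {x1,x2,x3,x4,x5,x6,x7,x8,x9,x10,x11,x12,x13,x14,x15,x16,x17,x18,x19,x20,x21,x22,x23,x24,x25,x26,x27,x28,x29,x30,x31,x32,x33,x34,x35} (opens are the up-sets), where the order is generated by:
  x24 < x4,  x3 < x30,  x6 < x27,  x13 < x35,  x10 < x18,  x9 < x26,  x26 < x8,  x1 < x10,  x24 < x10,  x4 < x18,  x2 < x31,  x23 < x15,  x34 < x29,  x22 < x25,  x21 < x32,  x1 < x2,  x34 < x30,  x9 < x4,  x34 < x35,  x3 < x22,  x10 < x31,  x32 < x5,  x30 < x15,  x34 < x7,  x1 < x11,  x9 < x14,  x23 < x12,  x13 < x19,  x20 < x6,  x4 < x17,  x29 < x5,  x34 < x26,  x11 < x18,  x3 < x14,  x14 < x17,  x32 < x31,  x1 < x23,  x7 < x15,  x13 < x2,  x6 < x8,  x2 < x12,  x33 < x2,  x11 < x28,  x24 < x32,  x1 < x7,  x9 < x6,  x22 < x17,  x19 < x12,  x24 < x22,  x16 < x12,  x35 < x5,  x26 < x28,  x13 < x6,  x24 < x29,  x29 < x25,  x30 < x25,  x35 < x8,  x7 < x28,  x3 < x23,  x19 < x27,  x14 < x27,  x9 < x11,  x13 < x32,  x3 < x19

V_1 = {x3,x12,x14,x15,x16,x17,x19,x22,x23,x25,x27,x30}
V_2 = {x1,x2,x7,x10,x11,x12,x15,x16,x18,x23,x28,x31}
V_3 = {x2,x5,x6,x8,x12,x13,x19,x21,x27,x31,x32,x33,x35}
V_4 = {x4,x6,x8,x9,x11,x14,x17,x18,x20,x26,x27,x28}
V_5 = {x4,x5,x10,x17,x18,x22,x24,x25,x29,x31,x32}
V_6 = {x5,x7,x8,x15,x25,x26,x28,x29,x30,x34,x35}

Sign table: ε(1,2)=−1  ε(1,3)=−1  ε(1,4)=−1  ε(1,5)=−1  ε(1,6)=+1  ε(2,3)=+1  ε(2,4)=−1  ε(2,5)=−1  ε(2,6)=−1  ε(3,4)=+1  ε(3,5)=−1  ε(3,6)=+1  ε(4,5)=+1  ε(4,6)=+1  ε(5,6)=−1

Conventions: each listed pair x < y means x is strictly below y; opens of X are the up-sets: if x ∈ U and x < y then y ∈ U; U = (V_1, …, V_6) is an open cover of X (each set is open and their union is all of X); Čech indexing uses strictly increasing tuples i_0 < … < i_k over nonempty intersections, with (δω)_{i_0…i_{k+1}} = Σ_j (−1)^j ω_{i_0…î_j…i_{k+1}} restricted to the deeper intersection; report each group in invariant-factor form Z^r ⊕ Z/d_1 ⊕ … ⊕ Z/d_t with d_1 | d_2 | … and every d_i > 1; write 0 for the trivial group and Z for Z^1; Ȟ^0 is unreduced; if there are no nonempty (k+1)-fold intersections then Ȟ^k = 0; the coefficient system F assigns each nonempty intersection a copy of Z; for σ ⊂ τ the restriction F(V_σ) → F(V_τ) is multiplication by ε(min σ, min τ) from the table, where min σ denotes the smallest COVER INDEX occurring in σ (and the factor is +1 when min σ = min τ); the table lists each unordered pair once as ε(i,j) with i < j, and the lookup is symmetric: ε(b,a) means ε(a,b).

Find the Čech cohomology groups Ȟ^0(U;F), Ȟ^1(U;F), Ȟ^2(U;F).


Ȟ^0 = 0, Ȟ^1 = Z/2 and Ȟ^2 = Z

nonempty intersections:
  V12={x12,x15,x16,x23} V13={x12,x19,x27} V14={x14,x17,x27} V15={x17,x22,x25} V16={x15,x25,x30} V23={x2,x12,x31} V24={x11,x18,x28} V25={x10,x18,x31} V26={x7,x15,x28} V34={x6,x8,x27} V35={x5,x31,x32} V36={x5,x8,x35} V45={x4,x17,x18} V46={x8,x26,x28} V56={x5,x25,x29}
  V123={x12} V126={x15} V134={x27} V145={x17} V156={x25} V235={x31} V245={x18} V246={x28} V346={x8} V356={x5}
C dims 6,15,10; δ0: rk 6, SNF 1^5·2; δ1: rk 9, SNF 1^9
Ȟ^0: (6−6)−0=0 ⇒ 0
Ȟ^1: (15−9)−6=0 plus torsion [2] ⇒ Z/2
Ȟ^2: (10−0)−9=1 ⇒ Z


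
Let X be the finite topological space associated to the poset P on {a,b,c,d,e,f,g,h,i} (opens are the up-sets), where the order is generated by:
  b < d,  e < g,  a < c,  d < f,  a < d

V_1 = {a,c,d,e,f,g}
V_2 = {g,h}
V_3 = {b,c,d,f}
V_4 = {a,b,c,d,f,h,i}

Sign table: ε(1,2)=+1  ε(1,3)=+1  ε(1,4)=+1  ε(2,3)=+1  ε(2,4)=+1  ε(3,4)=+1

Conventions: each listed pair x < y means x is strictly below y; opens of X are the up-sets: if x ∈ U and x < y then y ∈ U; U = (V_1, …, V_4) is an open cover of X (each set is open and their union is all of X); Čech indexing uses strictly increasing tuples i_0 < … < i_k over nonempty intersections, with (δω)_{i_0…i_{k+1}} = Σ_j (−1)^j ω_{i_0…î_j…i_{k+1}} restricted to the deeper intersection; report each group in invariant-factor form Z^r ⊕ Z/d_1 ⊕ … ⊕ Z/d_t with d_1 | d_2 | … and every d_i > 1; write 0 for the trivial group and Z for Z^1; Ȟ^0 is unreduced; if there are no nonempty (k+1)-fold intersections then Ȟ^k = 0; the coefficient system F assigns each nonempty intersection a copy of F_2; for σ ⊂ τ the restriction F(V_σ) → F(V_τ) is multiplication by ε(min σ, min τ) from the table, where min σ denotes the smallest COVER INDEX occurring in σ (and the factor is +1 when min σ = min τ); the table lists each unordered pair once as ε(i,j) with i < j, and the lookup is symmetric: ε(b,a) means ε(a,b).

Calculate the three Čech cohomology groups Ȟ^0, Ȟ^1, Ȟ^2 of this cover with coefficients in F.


Ȟ^0 = Z/2, Ȟ^1 = Z/2, Ȟ^2 = 0

nerve of the cover:
  V12={g} V13={c,d,f} V14={a,c,d,f} V24={h} V34={b,c,d,f}
  V134={c,d,f}
C dims 4,5,1; δ0: rk_F2 3; δ1: rk_F2 1
Ȟ^0 = (4 − 3) − 0 = 1, so Ȟ^0 ≅ Z/2
Ȟ^1 = (5 − 1) − 3 = 1, so Ȟ^1 ≅ Z/2
Ȟ^2 = (1 − 0) − 1 = 0, so Ȟ^2 ≅ 0


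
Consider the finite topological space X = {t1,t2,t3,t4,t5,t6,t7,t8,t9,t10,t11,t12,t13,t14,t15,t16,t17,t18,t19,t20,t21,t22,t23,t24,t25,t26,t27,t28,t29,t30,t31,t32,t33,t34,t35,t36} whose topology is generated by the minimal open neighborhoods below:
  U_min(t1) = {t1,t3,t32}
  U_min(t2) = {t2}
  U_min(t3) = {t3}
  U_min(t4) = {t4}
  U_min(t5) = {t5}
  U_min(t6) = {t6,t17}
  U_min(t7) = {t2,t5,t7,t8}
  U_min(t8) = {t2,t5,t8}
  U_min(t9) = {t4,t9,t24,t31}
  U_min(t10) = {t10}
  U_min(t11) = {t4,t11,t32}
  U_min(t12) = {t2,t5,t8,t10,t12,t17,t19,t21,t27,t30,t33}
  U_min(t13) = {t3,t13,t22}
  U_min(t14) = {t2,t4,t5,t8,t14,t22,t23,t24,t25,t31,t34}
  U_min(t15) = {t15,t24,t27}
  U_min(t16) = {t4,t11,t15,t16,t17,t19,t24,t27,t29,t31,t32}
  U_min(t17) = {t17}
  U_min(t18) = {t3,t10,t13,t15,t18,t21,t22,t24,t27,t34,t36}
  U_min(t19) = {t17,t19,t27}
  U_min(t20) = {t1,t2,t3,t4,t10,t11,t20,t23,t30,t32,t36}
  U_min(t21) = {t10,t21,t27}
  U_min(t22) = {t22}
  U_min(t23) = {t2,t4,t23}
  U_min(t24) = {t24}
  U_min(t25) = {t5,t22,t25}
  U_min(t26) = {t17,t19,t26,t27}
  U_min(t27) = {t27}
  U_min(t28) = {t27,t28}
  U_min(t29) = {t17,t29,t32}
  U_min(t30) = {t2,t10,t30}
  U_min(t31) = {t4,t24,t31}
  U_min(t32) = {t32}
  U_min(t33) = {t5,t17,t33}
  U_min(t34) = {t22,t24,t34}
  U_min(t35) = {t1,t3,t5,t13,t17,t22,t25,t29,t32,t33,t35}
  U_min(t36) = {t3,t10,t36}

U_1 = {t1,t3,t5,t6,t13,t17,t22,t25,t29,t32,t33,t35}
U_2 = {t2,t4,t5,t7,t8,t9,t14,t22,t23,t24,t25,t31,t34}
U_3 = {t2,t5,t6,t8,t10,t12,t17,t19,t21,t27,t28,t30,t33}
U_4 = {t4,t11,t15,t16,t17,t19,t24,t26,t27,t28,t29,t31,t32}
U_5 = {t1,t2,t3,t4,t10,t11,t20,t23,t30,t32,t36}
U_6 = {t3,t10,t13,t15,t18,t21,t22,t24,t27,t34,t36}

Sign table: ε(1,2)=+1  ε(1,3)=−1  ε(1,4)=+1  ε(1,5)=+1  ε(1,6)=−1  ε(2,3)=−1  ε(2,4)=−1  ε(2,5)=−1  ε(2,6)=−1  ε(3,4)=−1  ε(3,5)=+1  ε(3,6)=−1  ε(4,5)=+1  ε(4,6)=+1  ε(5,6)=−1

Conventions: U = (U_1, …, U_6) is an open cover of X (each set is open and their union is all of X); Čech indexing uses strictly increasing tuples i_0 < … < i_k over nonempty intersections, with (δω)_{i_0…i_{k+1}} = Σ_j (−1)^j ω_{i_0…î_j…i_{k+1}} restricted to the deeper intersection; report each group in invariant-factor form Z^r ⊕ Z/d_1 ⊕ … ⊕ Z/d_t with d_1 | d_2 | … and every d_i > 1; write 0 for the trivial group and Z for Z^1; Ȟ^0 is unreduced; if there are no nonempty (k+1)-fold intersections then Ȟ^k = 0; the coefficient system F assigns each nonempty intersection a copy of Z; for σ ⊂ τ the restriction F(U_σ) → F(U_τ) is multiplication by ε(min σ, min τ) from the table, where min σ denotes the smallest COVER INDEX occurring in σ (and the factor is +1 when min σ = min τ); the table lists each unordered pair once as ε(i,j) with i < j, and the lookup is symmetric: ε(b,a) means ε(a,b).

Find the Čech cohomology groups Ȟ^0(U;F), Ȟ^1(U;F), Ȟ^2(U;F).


intersection data:
  U12={t5,t22,t25} U13={t5,t6,t17,t33} U14={t17,t29,t32} U15={t1,t3,t32} U16={t3,t13,t22} U23={t2,t5,t8} U24={t4,t24,t31} U25={t2,t4,t23} U26={t22,t24,t34} U34={t17,t19,t27,t28} U35={t2,t10,t30} U36={t10,t21,t27} U45={t4,t11,t32} U46={t15,t24,t27} U56={t3,t10,t36}
  U123={t5} U126={t22} U134={t17} U145={t32} U156={t3} U235={t2} U245={t4} U246={t24} U346={t27} U356={t10}
C dims 6,15,10; δ0: rk 6, SNF 1^5·2; δ1: rk 9, SNF 1^9
Ȟ^0 = (6 − 6) − 0 = 0, so Ȟ^0 ≅ 0
Ȟ^1 = (15 − 9) − 6 = 0 plus torsion [2], so Ȟ^1 ≅ Z/2
Ȟ^2 = (10 − 0) − 9 = 1, so Ȟ^2 ≅ Z

Ȟ^0 ≅ 0; Ȟ^1 ≅ Z/2; Ȟ^2 ≅ Z


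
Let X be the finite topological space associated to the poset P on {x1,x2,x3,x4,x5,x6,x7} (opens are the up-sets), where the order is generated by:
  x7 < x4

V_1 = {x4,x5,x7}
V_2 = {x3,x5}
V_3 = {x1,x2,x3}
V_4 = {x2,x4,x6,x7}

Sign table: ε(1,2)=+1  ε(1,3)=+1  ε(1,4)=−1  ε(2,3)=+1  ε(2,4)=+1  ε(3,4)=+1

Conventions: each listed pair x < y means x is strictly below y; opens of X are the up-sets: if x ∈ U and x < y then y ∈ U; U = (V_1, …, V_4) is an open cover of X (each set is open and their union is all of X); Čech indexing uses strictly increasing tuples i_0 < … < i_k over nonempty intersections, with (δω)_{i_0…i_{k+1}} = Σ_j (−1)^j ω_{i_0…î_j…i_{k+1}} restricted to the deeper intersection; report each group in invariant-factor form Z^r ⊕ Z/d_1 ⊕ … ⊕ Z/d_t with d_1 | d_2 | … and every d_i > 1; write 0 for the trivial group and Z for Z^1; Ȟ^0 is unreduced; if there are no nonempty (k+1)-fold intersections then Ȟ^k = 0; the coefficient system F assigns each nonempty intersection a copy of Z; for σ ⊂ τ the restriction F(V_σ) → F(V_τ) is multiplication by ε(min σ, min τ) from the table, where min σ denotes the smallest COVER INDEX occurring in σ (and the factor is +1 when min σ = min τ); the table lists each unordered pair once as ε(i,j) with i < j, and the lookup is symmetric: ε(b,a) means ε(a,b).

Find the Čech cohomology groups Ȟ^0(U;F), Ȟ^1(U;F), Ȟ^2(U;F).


Ȟ^0 ≅ 0, Ȟ^1 ≅ Z/2 and Ȟ^2 ≅ 0

nerve simplices:
  V12={x5} V14={x4,x7} V23={x3} V34={x2}
C dims 4,4; δ0: rk 4, SNF 1^3·2
degree 0: 4−4−0 = 0 → Ȟ^0 ≅ 0
degree 1: 4−0−4 = 0 plus torsion [2] → Ȟ^1 ≅ Z/2
degree 2: 0−0−0 = 0 → Ȟ^2 ≅ 0


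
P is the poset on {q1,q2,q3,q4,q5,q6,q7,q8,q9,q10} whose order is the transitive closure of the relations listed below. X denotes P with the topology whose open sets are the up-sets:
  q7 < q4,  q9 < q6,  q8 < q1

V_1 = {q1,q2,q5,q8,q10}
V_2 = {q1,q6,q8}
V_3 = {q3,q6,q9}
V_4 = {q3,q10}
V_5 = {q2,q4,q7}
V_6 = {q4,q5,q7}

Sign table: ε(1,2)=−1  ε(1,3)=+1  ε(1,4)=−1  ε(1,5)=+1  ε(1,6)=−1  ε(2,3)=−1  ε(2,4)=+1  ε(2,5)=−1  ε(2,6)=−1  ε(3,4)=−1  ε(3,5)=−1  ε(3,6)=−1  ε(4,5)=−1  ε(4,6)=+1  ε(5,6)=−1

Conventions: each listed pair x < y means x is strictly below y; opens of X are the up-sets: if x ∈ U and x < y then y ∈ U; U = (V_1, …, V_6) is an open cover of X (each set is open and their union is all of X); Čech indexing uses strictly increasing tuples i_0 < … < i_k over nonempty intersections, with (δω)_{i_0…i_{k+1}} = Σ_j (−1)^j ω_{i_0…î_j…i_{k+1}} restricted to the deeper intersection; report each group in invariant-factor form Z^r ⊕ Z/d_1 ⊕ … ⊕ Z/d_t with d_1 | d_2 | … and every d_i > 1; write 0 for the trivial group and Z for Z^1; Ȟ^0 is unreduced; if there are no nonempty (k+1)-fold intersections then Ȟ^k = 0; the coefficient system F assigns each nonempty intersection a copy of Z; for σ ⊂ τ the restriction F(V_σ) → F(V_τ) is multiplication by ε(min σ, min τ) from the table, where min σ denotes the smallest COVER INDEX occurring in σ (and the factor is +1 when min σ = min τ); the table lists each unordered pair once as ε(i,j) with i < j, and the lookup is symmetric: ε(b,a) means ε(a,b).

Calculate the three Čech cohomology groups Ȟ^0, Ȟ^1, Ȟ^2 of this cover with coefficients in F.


Ȟ^0(U;F) ≅ Z,  Ȟ^1(U;F) ≅ Z^2,  Ȟ^2(U;F) ≅ 0

nerve of the cover:
  V12={q1,q8} V14={q10} V15={q2} V16={q5} V23={q6} V34={q3} V56={q4,q7}
C dims 6,7; δ0: rk 5, SNF 1^5
Ȟ^0 = (6 − 5) − 0 = 1, so Ȟ^0 ≅ Z
Ȟ^1 = (7 − 0) − 5 = 2, so Ȟ^1 ≅ Z^2
Ȟ^2 = (0 − 0) − 0 = 0, so Ȟ^2 ≅ 0


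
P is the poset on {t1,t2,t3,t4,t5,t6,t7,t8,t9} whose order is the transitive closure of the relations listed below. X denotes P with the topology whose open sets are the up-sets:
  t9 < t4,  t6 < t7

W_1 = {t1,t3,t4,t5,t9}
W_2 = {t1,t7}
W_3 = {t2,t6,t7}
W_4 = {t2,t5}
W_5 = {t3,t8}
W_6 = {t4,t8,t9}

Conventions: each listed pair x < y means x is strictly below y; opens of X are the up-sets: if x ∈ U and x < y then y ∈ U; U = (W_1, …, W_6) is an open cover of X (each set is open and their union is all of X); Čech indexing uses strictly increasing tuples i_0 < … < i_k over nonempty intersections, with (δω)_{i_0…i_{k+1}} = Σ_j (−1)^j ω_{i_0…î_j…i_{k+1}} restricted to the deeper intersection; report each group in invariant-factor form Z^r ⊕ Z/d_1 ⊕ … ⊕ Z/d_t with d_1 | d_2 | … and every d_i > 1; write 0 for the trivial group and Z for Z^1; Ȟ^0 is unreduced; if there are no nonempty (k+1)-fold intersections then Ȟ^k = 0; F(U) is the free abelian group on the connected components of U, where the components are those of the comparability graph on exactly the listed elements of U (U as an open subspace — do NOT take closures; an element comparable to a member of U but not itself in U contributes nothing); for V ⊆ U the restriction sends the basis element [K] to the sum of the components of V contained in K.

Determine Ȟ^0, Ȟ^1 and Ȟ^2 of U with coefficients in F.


Ȟ^0 ≅ Z^7, Ȟ^1 ≅ 0 and Ȟ^2 ≅ 0

nerve simplices:
  W12={t1} W14={t5} W15={t3} W16={t4,t9} W23={t7} W34={t2} W56={t8}
components per intersection:
  W1: {t1} {t3} {t4,t9} {t5}
  W2: {t1} {t7}
  W3: {t2} {t6,t7}
  W4: {t2} {t5}
  W5: {t3} {t8}
  W6: {t4,t9} {t8}
  W12: {t1}
  W14: {t5}
  W15: {t3}
  W16: {t4,t9}
  W23: {t7}
  W34: {t2}
  W56: {t8}
C dims 14,7; δ0: rk 7, SNF 1^7
degree 0: 14−7−0 = 7 → Ȟ^0 ≅ Z^7
degree 1: 7−0−7 = 0 → Ȟ^1 ≅ 0
degree 2: 0−0−0 = 0 → Ȟ^2 ≅ 0


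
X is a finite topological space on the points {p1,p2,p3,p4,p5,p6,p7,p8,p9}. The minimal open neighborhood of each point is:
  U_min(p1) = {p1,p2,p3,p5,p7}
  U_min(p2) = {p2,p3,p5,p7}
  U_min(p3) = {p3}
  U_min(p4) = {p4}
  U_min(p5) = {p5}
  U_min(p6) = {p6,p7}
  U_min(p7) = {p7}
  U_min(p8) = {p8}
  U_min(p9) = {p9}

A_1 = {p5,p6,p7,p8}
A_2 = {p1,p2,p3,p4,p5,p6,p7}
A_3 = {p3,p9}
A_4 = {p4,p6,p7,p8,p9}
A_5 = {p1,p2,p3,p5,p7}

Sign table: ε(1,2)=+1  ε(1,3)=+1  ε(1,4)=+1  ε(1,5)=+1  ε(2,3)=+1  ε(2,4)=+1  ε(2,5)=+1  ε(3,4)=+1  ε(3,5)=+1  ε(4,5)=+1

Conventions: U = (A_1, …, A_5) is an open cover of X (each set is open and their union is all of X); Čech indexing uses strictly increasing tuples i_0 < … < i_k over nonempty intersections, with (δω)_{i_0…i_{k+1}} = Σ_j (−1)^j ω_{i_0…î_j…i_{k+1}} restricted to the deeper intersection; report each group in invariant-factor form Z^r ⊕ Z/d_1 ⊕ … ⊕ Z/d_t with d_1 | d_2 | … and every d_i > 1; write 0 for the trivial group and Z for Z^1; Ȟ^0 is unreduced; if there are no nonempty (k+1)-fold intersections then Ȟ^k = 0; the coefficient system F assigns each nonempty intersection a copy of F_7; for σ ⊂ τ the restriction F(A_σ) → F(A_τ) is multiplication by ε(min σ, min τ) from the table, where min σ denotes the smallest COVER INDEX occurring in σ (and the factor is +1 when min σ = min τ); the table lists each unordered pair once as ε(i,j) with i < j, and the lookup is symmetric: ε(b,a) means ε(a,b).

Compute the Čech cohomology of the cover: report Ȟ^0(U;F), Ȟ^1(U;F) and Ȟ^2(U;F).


Ȟ^0(U;F) ≅ Z/7, Ȟ^1(U;F) ≅ Z/7 and Ȟ^2(U;F) ≅ 0

intersection data:
  A12={p5,p6,p7} A14={p6,p7,p8} A15={p5,p7} A23={p3} A24={p4,p6,p7} A25={p1,p2,p3,p5,p7} A34={p9} A35={p3} A45={p7}
  A124={p6,p7} A125={p5,p7} A145={p7} A235={p3} A245={p7}
  A1245={p7}
C dims 5,9,5,1; δ0: rk_F7 4; δ1: rk_F7 4; δ2: rk_F7 1
Ȟ^0 = (5 − 4) − 0 = 1, so Ȟ^0 ≅ Z/7
Ȟ^1 = (9 − 4) − 4 = 1, so Ȟ^1 ≅ Z/7
Ȟ^2 = (5 − 1) − 4 = 0, so Ȟ^2 ≅ 0


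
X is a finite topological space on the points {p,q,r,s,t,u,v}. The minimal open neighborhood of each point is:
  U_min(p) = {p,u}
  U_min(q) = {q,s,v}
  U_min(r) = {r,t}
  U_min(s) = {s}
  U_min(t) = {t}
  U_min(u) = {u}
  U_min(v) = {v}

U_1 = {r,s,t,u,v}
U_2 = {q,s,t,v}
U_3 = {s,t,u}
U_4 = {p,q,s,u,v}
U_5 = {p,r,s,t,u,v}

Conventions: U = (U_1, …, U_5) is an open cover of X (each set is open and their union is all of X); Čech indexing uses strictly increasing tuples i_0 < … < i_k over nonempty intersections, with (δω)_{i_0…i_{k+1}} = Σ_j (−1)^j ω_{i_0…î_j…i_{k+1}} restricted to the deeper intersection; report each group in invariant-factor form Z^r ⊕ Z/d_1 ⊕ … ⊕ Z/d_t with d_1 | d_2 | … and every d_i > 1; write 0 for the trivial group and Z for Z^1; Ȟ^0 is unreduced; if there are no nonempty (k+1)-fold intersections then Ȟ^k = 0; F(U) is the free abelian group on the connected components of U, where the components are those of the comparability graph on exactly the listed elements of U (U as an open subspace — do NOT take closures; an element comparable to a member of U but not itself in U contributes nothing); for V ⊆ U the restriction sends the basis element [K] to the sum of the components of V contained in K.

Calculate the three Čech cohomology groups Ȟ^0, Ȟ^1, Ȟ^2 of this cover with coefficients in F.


nerve simplices:
  U12={s,t,v} U13={s,t,u} U14={s,u,v} U15={r,s,t,u,v} U23={s,t} U24={q,s,v} U25={s,t,v} U34={s,u} U35={s,t,u} U45={p,s,u,v}
  U123={s,t} U124={s,v} U125={s,t,v} U134={s,u} U135={s,t,u} U145={s,u,v} U234={s} U235={s,t} U245={s,v} U345={s,u}
  U1234={s} U1235={s,t} U1245={s,v} U1345={s,u} U2345={s}
  U12345={s}
components per intersection:
  U1: {r,t} {s} {u} {v}
  U2: {q,s,v} {t}
  U3: {s} {t} {u}
  U4: {p,u} {q,s,v}
  U5: {p,u} {r,t} {s} {v}
  U12: {s} {t} {v}
  U13: {s} {t} {u}
  U14: {s} {u} {v}
  U15: {r,t} {s} {u} {v}
  U23: {s} {t}
  U24: {q,s,v}
  U25: {s} {t} {v}
  U34: {s} {u}
  U35: {s} {t} {u}
  U45: {p,u} {s} {v}
  U123: {s} {t}
  U124: {s} {v}
  U125: {s} {t} {v}
  U134: {s} {u}
  U135: {s} {t} {u}
  U145: {s} {u} {v}
  U234: {s}
  U235: {s} {t}
  U245: {s} {v}
  U345: {s} {u}
  U1234: {s}
  U1235: {s} {t}
  U1245: {s} {v}
  U1345: {s} {u}
  U2345: {s}
  U12345: {s}
C dims 15,27,22,8; δ0: rk 12, SNF 1^12; δ1: rk 15, SNF 1^15; δ2: rk 7, SNF 1^7
degree 0: 15−12−0 = 3 → Ȟ^0 ≅ Z^3
degree 1: 27−15−12 = 0 → Ȟ^1 ≅ 0
degree 2: 22−7−15 = 0 → Ȟ^2 ≅ 0

Ȟ^0 = Z^3, Ȟ^1 = 0, Ȟ^2 = 0


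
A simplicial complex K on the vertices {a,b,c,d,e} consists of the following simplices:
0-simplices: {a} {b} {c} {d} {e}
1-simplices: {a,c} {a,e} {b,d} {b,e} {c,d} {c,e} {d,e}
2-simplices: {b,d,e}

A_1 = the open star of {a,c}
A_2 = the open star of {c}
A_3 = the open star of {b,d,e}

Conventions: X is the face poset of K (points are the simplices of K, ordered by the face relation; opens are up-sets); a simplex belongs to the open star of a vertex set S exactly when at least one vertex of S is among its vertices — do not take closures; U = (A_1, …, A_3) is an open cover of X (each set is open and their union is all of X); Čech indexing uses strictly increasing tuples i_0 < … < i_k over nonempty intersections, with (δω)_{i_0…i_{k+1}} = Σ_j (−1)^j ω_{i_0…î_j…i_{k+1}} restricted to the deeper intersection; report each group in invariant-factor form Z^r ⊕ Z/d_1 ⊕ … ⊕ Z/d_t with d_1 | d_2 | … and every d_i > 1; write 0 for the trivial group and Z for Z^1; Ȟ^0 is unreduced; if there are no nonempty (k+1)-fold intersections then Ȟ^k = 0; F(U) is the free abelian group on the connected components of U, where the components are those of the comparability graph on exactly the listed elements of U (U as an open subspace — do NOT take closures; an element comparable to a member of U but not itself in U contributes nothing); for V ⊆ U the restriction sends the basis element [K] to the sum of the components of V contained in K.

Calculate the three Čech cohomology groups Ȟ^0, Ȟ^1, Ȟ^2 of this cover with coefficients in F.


Ȟ^0(U;F) ≅ Z; Ȟ^1(U;F) ≅ Z^2; Ȟ^2(U;F) ≅ 0

nerve simplices:
  A1={{a},{c},{a,c},{a,e},{c,d},{c,e}} A2={{c},{a,c},{c,d},{c,e}} A3={{b},{d},{e},{a,e},{b,d},{b,e},{c,d},{c,e},{d,e},{b,d,e}}
  A12={{c},{a,c},{c,d},{c,e}} A13={{a,e},{c,d},{c,e}} A23={{c,d},{c,e}}
  A123={{c,d},{c,e}}
components per intersection:
  A1: {{a},{c},{a,c},{a,e},{c,d},{c,e}}
  A2: {{c},{a,c},{c,d},{c,e}}
  A3: {{b},{d},{e},{a,e},{b,d},{b,e},{c,d},{c,e},{d,e},{b,d,e}}
  A12: {{c},{a,c},{c,d},{c,e}}
  A13: {{a,e}} {{c,d}} {{c,e}}
  A23: {{c,d}} {{c,e}}
  A123: {{c,d}} {{c,e}}
C dims 3,6,2; δ0: rk 2, SNF 1^2; δ1: rk 2, SNF 1^2
degree 0: 3−2−0 = 1 → Ȟ^0 ≅ Z
degree 1: 6−2−2 = 2 → Ȟ^1 ≅ Z^2
degree 2: 2−0−2 = 0 → Ȟ^2 ≅ 0


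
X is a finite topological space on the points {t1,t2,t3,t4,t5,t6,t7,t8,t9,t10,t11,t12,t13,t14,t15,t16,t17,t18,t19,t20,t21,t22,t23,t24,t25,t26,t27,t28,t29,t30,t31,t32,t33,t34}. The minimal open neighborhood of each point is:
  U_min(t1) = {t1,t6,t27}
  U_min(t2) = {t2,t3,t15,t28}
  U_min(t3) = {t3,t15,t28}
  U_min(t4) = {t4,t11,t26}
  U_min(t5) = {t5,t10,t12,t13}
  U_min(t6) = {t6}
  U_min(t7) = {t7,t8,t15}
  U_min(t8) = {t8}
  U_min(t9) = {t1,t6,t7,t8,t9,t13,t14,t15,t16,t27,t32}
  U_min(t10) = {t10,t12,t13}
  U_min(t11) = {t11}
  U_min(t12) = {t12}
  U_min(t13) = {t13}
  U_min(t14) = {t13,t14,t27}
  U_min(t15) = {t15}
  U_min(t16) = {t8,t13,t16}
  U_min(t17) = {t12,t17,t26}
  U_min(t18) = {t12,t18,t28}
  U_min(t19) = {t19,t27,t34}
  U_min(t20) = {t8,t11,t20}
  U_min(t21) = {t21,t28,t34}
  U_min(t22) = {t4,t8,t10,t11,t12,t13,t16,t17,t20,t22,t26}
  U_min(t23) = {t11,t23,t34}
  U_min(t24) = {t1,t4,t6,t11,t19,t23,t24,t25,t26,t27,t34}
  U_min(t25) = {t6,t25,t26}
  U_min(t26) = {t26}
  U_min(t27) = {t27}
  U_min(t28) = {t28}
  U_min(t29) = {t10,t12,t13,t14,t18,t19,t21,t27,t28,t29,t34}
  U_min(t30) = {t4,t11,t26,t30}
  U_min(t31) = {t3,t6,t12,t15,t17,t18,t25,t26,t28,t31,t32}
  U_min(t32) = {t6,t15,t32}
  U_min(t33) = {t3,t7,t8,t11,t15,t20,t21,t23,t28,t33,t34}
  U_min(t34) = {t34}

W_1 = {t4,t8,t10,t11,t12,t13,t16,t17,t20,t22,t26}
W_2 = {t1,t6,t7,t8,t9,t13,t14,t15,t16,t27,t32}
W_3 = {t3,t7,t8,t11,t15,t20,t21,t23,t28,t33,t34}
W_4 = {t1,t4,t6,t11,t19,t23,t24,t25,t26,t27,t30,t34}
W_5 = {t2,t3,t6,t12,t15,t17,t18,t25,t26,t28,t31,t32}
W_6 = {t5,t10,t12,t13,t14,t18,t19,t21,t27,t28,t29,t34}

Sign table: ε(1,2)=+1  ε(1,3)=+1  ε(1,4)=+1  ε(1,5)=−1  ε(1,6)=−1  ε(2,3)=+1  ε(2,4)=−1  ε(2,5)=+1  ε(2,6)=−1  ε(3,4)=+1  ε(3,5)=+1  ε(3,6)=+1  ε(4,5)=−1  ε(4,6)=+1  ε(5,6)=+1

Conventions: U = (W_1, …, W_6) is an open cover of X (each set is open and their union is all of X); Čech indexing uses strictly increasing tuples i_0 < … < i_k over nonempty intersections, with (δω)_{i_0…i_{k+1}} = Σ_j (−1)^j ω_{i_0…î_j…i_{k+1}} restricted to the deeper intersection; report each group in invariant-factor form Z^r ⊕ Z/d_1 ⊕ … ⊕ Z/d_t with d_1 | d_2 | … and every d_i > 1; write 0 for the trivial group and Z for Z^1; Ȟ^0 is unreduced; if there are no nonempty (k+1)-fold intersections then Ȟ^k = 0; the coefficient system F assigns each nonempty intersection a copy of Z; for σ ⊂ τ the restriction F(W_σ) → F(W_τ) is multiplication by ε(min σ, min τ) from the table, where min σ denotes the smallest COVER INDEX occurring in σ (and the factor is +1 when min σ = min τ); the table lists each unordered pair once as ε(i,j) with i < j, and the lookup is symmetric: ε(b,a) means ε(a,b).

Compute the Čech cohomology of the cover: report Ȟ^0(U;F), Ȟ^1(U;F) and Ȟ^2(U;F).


nerve simplices:
  W12={t8,t13,t16} W13={t8,t11,t20} W14={t4,t11,t26} W15={t12,t17,t26} W16={t10,t12,t13} W23={t7,t8,t15} W24={t1,t6,t27} W25={t6,t15,t32} W26={t13,t14,t27} W34={t11,t23,t34} W35={t3,t15,t28} W36={t21,t28,t34} W45={t6,t25,t26} W46={t19,t27,t34} W56={t12,t18,t28}
  W123={t8} W126={t13} W134={t11} W145={t26} W156={t12} W235={t15} W245={t6} W246={t27} W346={t34} W356={t28}
C dims 6,15,10; δ0: rk 6, SNF 1^5·2; δ1: rk 9, SNF 1^9
degree 0: 6−6−0 = 0 → Ȟ^0 ≅ 0
degree 1: 15−9−6 = 0 plus torsion [2] → Ȟ^1 ≅ Z/2
degree 2: 10−0−9 = 1 → Ȟ^2 ≅ Z

Ȟ^0 ≅ 0, Ȟ^1 ≅ Z/2 and Ȟ^2 ≅ Z
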